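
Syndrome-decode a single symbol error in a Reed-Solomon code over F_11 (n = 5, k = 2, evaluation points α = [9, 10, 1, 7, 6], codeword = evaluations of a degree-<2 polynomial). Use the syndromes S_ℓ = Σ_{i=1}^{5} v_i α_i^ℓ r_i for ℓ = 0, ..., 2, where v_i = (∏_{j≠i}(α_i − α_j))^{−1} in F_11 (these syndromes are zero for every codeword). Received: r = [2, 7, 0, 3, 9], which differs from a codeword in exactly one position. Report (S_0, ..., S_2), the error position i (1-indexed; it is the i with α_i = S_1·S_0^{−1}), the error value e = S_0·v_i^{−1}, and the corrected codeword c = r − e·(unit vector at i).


S = (4, 4, 4), error at position 3, error magnitude e = 5, c = [2, 7, 6, 3, 9].

Step 1: column multipliers v_i = (∏_{j≠i}(α_i − α_j))^{−1} mod 11.
  i = 1 (α = 9): (9−10)(9−1)(9−7)(9−6) = (−1)·8·2·3 = −48 ≡ 7, so v_1 = 7^{−1} = 8 (mod 11).
  i = 2 (α = 10): (10−9)(10−1)(10−7)(10−6) = 1·9·3·4 = 108 ≡ 9, so v_2 = 9^{−1} = 5 (mod 11).
  i = 3 (α = 1): (1−9)(1−10)(1−7)(1−6) = (−8)·(−9)·(−6)·(−5) = 2160 ≡ 4, so v_3 = 4^{−1} = 3 (mod 11).
  i = 4 (α = 7): (7−9)(7−10)(7−1)(7−6) = (−2)·(−3)·6·1 = 36 ≡ 3, so v_4 = 3^{−1} = 4 (mod 11).
  i = 5 (α = 6): (6−9)(6−10)(6−1)(6−7) = (−3)·(−4)·5·(−1) = −60 ≡ 6, so v_5 = 6^{−1} = 2 (mod 11).
  v = [8, 5, 3, 4, 2].
Step 2: syndromes of r = [2, 7, 0, 3, 9] (all sums mod 11).
  S_0 = Σ v_i r_i = 8·2 + 5·7 + 3·0 + 4·3 + 2·9 = 81 ≡ 4.
  S_1 = Σ v_i α_i r_i = 8·9·2 + 5·10·7 + 3·1·0 + 4·7·3 + 2·6·9 = 686 ≡ 4.
  α_i^2 mod 11 = [4, 1, 1, 5, 3].
  S_2 = Σ v_i α_i^2 r_i = 8·4·2 + 5·1·7 + 3·1·0 + 4·5·3 + 2·3·9 = 213 ≡ 4.
  S = (4, 4, 4) ≠ 0, so r is not a codeword (an error is present).
Step 3: locate the error. For a single error e at position i, S_ℓ = v_i·e·α_i^ℓ, so α_err = S_1/S_0.
  S_0^{−1} = 4^{−1} = 3 (mod 11), so α_err = 4·3 = 12 ≡ 1 = α_3. Error position i = 3.
  Consistency check: S_2/S_1 = 4·3 = 12 ≡ 1 = α_err ✓ (single-error assumption holds).
Step 4: error magnitude e = S_0/v_3 = S_0·∏_{j≠3}(α_3 − α_j) = 4·4 = 16 ≡ 5 (mod 11).
Step 5: correct position 3: c_3 = r_3 − e = 0 − 5 ≡ 6 (mod 11). Hence c = [2, 7, 6, 3, 9].
  Check: interpolating c through the α_i gives m(x) = 1 + 5·x (degree < 2) with m(α_i) = c_i for every i, so c is indeed a codeword.


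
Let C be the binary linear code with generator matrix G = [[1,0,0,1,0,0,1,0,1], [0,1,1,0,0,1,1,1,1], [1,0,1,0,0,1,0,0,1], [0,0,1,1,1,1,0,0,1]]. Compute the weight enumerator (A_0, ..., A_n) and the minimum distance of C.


Weight distribution: A_0 = 1, A_3 = 2, A_4 = 5, A_5 = 5, A_6 = 2, A_9 = 1. Minimum distance d = 3.

Enumerate all 2^4 = 16 messages m ∈ F_2^4.
For each, compute codeword c = mG in F_2^9, then tally its weight.
  m = 0000 → c = 000000000, weight = 0.
  m = 1000 → c = 100100101, weight = 4.
  m = 0100 → c = 011001111, weight = 6.
  m = 1100 → c = 111101010, weight = 6.
  m = 0010 → c = 101001001, weight = 4.
  m = 1010 → c = 001101100, weight = 4.
  m = 0110 → c = 110000110, weight = 4.
  m = 1110 → c = 010100011, weight = 4.
  m = 0001 → c = 001111001, weight = 5.
  m = 1001 → c = 101011100, weight = 5.
  m = 0101 → c = 010110110, weight = 5.
  m = 1101 → c = 110010011, weight = 5.
  m = 0011 → c = 100110000, weight = 3.
  m = 1011 → c = 000010101, weight = 3.
  m = 0111 → c = 111111111, weight = 9.
  m = 1111 → c = 011011010, weight = 5.
Tally weights:
  weight 0: 1 codewords.
  weight 3: 2 codewords.
  weight 4: 5 codewords.
  weight 5: 5 codewords.
  weight 6: 2 codewords.
  weight 9: 1 codewords.
Minimum distance d = smallest w > 0 with A_w > 0 = 3.
Sanity: Σ A_w = 16 = 2^4 = 16 ✓.


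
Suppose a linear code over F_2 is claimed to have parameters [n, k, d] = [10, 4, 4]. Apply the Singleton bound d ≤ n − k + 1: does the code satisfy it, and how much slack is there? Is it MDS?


Singleton RHS = n − k + 1 = 7, slack = 3, bound satisfied, not MDS.

Singleton bound: d ≤ n − k + 1.
Here n = 10, k = 4, so n − k + 1 = 7.
Given d = 4, check d ≤ 7: YES.
Slack = (n − k + 1) − d = 3.
The code is NOT MDS (slack = 3 > 0).
Description: the claimed parameters are [10, 4, 4]_2; such a code would be non-MDS.


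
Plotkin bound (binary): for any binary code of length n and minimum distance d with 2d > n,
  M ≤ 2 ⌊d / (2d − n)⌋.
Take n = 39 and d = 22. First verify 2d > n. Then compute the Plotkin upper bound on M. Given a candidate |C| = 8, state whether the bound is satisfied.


Plotkin bound M ≤ 8; given |C| = 8 ≤ bound (satisfied).

Check applicability: 2d = 44, n = 39.
2d − n = 5 > 0, so Plotkin applies.
Compute d/(2d−n) = 22/5 ≈ 4.4000.
⌊d/(2d−n)⌋ = 4.
Plotkin bound: M ≤ 2·4 = 8.
Given |C| = 8, check: satisfied.
This |C| is at the Plotkin bound.


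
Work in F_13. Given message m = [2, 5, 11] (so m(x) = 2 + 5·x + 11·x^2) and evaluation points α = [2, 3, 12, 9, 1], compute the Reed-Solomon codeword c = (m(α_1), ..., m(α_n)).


c = [4, 12, 8, 2, 5]

Message polynomial: m(x) = 2 + 5·x + 11·x^2 (mod 13).
For each evaluation point α_i, compute m(α_i) mod 13:
  α_1 = 2: Horner steps 11 → 1 → 4, so m(2) = 4.
  α_2 = 3: Horner steps 11 → 12 → 12, so m(3) = 12.
  α_3 = 12: Horner steps 11 → 7 → 8, so m(12) = 8.
  α_4 = 9: Horner steps 11 → 0 → 2, so m(9) = 2.
  α_5 = 1: Horner steps 11 → 3 → 5, so m(1) = 5.
Codeword c = [4, 12, 8, 2, 5] ∈ F_13^5.


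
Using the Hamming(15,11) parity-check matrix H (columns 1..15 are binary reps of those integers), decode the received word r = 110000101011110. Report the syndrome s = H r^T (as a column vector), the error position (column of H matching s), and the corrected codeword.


s = (1, 0, 0, 1)^T, error position = 9, corrected codeword c = 110000100011110

Compute s = H r^T mod 2 one row at a time:
  s_1 = 0 + 1 + 0 + 1 + 1 + 1 + 1 + 0 = 5 ≡ 1 (mod 2).
  s_2 = 0 + 0 + 0 + 1 + 1 + 1 + 1 + 0 = 4 ≡ 0 (mod 2).
  s_3 = 1 + 0 + 0 + 1 + 0 + 1 + 1 + 0 = 4 ≡ 0 (mod 2).
  s_4 = 1 + 0 + 0 + 1 + 1 + 1 + 1 + 0 = 5 ≡ 1 (mod 2).
s = (1, 0, 0, 1)^T — this equals column 9 of H (binary 1001), so error is at position 9.
Correct: flip bit 9 of r = 110000101011110 to get c = 110000100011110.


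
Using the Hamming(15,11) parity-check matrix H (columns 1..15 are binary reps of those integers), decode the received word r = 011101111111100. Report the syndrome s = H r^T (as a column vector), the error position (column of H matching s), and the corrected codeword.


s = (0, 1, 0, 1)^T, error position = 5, corrected codeword c = 011111111111100

Compute s = H r^T mod 2 one row at a time:
  s_1 = 1 + 1 + 1 + 1 + 1 + 1 + 0 + 0 = 6 ≡ 0 (mod 2).
  s_2 = 1 + 0 + 1 + 1 + 1 + 1 + 0 + 0 = 5 ≡ 1 (mod 2).
  s_3 = 1 + 1 + 1 + 1 + 1 + 1 + 0 + 0 = 6 ≡ 0 (mod 2).
  s_4 = 0 + 1 + 0 + 1 + 1 + 1 + 1 + 0 = 5 ≡ 1 (mod 2).
s = (0, 1, 0, 1)^T — this equals column 5 of H (binary 0101), so error is at position 5.
Correct: flip bit 5 of r = 011101111111100 to get c = 011111111111100.


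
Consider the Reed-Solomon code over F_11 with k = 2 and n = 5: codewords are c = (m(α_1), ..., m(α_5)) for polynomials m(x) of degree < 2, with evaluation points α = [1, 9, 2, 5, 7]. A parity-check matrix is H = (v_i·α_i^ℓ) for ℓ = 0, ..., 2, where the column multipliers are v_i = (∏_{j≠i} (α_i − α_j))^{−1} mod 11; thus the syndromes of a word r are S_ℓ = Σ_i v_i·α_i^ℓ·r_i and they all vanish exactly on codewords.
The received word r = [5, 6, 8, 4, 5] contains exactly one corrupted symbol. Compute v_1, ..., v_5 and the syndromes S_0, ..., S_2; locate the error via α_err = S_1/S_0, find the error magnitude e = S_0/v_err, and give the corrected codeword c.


S = (5, 5, 5), error at position 1, error magnitude e = 3, c = [2, 6, 8, 4, 5].

Step 1: column multipliers v_i = (∏_{j≠i}(α_i − α_j))^{−1} mod 11.
  i = 1 (α = 1): (1−9)(1−2)(1−5)(1−7) = (−8)·(−1)·(−4)·(−6) = 192 ≡ 5, so v_1 = 5^{−1} = 9 (mod 11).
  i = 2 (α = 9): (9−1)(9−2)(9−5)(9−7) = 8·7·4·2 = 448 ≡ 8, so v_2 = 8^{−1} = 7 (mod 11).
  i = 3 (α = 2): (2−1)(2−9)(2−5)(2−7) = 1·(−7)·(−3)·(−5) = −105 ≡ 5, so v_3 = 5^{−1} = 9 (mod 11).
  i = 4 (α = 5): (5−1)(5−9)(5−2)(5−7) = 4·(−4)·3·(−2) = 96 ≡ 8, so v_4 = 8^{−1} = 7 (mod 11).
  i = 5 (α = 7): (7−1)(7−9)(7−2)(7−5) = 6·(−2)·5·2 = −120 ≡ 1, so v_5 = 1^{−1} = 1 (mod 11).
  v = [9, 7, 9, 7, 1].
Step 2: syndromes of r = [5, 6, 8, 4, 5] (all sums mod 11).
  S_0 = Σ v_i r_i = 9·5 + 7·6 + 9·8 + 7·4 + 1·5 = 192 ≡ 5.
  S_1 = Σ v_i α_i r_i = 9·1·5 + 7·9·6 + 9·2·8 + 7·5·4 + 1·7·5 = 742 ≡ 5.
  α_i^2 mod 11 = [1, 4, 4, 3, 5].
  S_2 = Σ v_i α_i^2 r_i = 9·1·5 + 7·4·6 + 9·4·8 + 7·3·4 + 1·5·5 = 610 ≡ 5.
  S = (5, 5, 5) ≠ 0, so r is not a codeword (an error is present).
Step 3: locate the error. For a single error e at position i, S_ℓ = v_i·e·α_i^ℓ, so α_err = S_1/S_0.
  S_0^{−1} = 5^{−1} = 9 (mod 11), so α_err = 5·9 = 45 ≡ 1 = α_1. Error position i = 1.
  Consistency check: S_2/S_1 = 5·9 = 45 ≡ 1 = α_err ✓ (single-error assumption holds).
Step 4: error magnitude e = S_0/v_1 = S_0·∏_{j≠1}(α_1 − α_j) = 5·5 = 25 ≡ 3 (mod 11).
Step 5: correct position 1: c_1 = r_1 − e = 5 − 3 ≡ 2 (mod 11). Hence c = [2, 6, 8, 4, 5].
  Check: interpolating c through the α_i gives m(x) = 7 + 6·x (degree < 2) with m(α_i) = c_i for every i, so c is indeed a codeword.


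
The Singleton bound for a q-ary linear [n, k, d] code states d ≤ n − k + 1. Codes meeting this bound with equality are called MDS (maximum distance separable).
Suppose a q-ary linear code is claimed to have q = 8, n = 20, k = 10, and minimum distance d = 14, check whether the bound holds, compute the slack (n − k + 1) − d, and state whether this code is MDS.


Singleton RHS = n − k + 1 = 11, slack = -3, bound violated (no such code; not MDS).

Singleton bound: d ≤ n − k + 1.
Here n = 20, k = 10, so n − k + 1 = 11.
Given d = 14, check d ≤ 11: NO.
Slack = (n − k + 1) − d = -3.
The slack is negative: d = 14 exceeds n − k + 1 = 11 by 3, so the Singleton bound is violated and no linear [20, 10, 14]_8 code can exist. In particular it is not MDS (MDS requires d = n − k + 1 exactly).
Description: the claimed parameters are [20, 10, 14]_8; such a code would be impossible (violates the Singleton bound).


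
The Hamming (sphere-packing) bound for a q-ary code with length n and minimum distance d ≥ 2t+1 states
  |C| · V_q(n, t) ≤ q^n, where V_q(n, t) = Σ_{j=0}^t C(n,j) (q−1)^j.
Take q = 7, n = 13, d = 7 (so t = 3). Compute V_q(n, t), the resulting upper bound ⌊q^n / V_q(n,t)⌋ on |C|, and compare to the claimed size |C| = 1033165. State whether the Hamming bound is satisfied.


V_q(n, t) = 64663, q^n = 96889010407, Hamming bound = 1498368, |C| = 1033165 ≤ bound (satisfied).

Step 1: Compute V_q(n, t) = Σ_{j=0}^3 C(n, j) (q−1)^j.
  j = 0: C(13,0)·(6)^0 = 1·1 = 1.
  j = 1: C(13,1)·(6)^1 = 13·6 = 78.
  j = 2: C(13,2)·(6)^2 = 78·36 = 2808.
  j = 3: C(13,3)·(6)^3 = 286·216 = 61776.
  V_q(n, t) = 1 + 78 + 2808 + 61776 = 64663.
Step 2: q^n = 7^13 = 96889010407.
Step 3: Hamming bound ⌊q^n / V_q(n,t)⌋ = ⌊96889010407/64663⌋ = 1498368.
Step 4: Compare |C| = 1033165 to 1498368: satisfied.
The claimed |C| lies below the Hamming bound.


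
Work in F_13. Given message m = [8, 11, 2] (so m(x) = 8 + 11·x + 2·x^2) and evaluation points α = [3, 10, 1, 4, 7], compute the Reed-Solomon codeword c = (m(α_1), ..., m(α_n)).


c = [7, 6, 8, 6, 1]

Message polynomial: m(x) = 8 + 11·x + 2·x^2 (mod 13).
For each evaluation point α_i, compute m(α_i) mod 13:
  α_1 = 3: Horner steps 2 → 4 → 7, so m(3) = 7.
  α_2 = 10: Horner steps 2 → 5 → 6, so m(10) = 6.
  α_3 = 1: Horner steps 2 → 0 → 8, so m(1) = 8.
  α_4 = 4: Horner steps 2 → 6 → 6, so m(4) = 6.
  α_5 = 7: Horner steps 2 → 12 → 1, so m(7) = 1.
Codeword c = [7, 6, 8, 6, 1] ∈ F_13^5.


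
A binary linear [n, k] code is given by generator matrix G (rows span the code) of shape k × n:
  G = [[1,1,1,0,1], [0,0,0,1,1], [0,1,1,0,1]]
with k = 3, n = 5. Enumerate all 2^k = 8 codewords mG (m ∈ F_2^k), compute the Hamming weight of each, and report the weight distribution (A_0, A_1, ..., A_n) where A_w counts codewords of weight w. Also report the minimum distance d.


Weight distribution: A_0 = 1, A_1 = 1, A_2 = 1, A_3 = 3, A_4 = 2. Minimum distance d = 1.

Enumerate all 2^3 = 8 messages m ∈ F_2^3.
For each, compute codeword c = mG in F_2^5, then tally its weight.
  m = 000 → c = 00000, weight = 0.
  m = 100 → c = 11101, weight = 4.
  m = 010 → c = 00011, weight = 2.
  m = 110 → c = 11110, weight = 4.
  m = 001 → c = 01101, weight = 3.
  m = 101 → c = 10000, weight = 1.
  m = 011 → c = 01110, weight = 3.
  m = 111 → c = 10011, weight = 3.
Tally weights:
  weight 0: 1 codewords.
  weight 1: 1 codewords.
  weight 2: 1 codewords.
  weight 3: 3 codewords.
  weight 4: 2 codewords.
Minimum distance d = smallest w > 0 with A_w > 0 = 1.
Sanity: Σ A_w = 8 = 2^3 = 8 ✓.


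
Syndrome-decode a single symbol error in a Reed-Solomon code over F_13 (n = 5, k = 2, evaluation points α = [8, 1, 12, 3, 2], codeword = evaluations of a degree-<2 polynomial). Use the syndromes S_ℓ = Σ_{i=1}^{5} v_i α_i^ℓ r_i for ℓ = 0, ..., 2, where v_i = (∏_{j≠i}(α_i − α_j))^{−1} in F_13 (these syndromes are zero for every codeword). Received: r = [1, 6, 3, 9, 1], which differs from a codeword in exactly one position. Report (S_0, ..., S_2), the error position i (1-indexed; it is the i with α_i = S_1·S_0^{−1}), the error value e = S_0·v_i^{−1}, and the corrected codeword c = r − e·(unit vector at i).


S = (6, 9, 7), error at position 1, error magnitude e = 4, c = [10, 6, 3, 9, 1].

Step 1: column multipliers v_i = (∏_{j≠i}(α_i − α_j))^{−1} mod 13.
  i = 1 (α = 8): (8−1)(8−12)(8−3)(8−2) = 7·(−4)·5·6 = −840 ≡ 5, so v_1 = 5^{−1} = 8 (mod 13).
  i = 2 (α = 1): (1−8)(1−12)(1−3)(1−2) = (−7)·(−11)·(−2)·(−1) = 154 ≡ 11, so v_2 = 11^{−1} = 6 (mod 13).
  i = 3 (α = 12): (12−8)(12−1)(12−3)(12−2) = 4·11·9·10 = 3960 ≡ 8, so v_3 = 8^{−1} = 5 (mod 13).
  i = 4 (α = 3): (3−8)(3−1)(3−12)(3−2) = (−5)·2·(−9)·1 = 90 ≡ 12, so v_4 = 12^{−1} = 12 (mod 13).
  i = 5 (α = 2): (2−8)(2−1)(2−12)(2−3) = (−6)·1·(−10)·(−1) = −60 ≡ 5, so v_5 = 5^{−1} = 8 (mod 13).
  v = [8, 6, 5, 12, 8].
Step 2: syndromes of r = [1, 6, 3, 9, 1] (all sums mod 13).
  S_0 = Σ v_i r_i = 8·1 + 6·6 + 5·3 + 12·9 + 8·1 = 175 ≡ 6.
  S_1 = Σ v_i α_i r_i = 8·8·1 + 6·1·6 + 5·12·3 + 12·3·9 + 8·2·1 = 620 ≡ 9.
  α_i^2 mod 13 = [12, 1, 1, 9, 4].
  S_2 = Σ v_i α_i^2 r_i = 8·12·1 + 6·1·6 + 5·1·3 + 12·9·9 + 8·4·1 = 1151 ≡ 7.
  S = (6, 9, 7) ≠ 0, so r is not a codeword (an error is present).
Step 3: locate the error. For a single error e at position i, S_ℓ = v_i·e·α_i^ℓ, so α_err = S_1/S_0.
  S_0^{−1} = 6^{−1} = 11 (mod 13), so α_err = 9·11 = 99 ≡ 8 = α_1. Error position i = 1.
  Consistency check: S_2/S_1 = 7·3 = 21 ≡ 8 = α_err ✓ (single-error assumption holds).
Step 4: error magnitude e = S_0/v_1 = S_0·∏_{j≠1}(α_1 − α_j) = 6·5 = 30 ≡ 4 (mod 13).
Step 5: correct position 1: c_1 = r_1 − e = 1 − 4 ≡ 10 (mod 13). Hence c = [10, 6, 3, 9, 1].
  Check: interpolating c through the α_i gives m(x) = 11 + 8·x (degree < 2) with m(α_i) = c_i for every i, so c is indeed a codeword.


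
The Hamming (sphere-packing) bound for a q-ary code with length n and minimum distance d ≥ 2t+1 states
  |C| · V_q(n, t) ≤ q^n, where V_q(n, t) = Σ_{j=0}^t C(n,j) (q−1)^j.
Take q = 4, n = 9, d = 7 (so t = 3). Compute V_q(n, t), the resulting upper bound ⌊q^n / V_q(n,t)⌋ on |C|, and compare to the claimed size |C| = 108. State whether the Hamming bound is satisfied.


V_q(n, t) = 2620, q^n = 262144, Hamming bound = 100, |C| = 108 > bound (violated).

Step 1: Compute V_q(n, t) = Σ_{j=0}^3 C(n, j) (q−1)^j.
  j = 0: C(9,0)·(3)^0 = 1·1 = 1.
  j = 1: C(9,1)·(3)^1 = 9·3 = 27.
  j = 2: C(9,2)·(3)^2 = 36·9 = 324.
  j = 3: C(9,3)·(3)^3 = 84·27 = 2268.
  V_q(n, t) = 1 + 27 + 324 + 2268 = 2620.
Step 2: q^n = 4^9 = 262144.
Step 3: Hamming bound ⌊q^n / V_q(n,t)⌋ = ⌊262144/2620⌋ = 100.
Step 4: Compare |C| = 108 to 100: violated.
The claimed |C| lies above the Hamming bound, so no 4-ary code of length 9 with d ≥ 7 can have 108 codewords.


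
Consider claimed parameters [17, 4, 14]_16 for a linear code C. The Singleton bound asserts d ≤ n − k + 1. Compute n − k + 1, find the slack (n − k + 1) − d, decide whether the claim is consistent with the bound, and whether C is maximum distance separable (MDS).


Singleton RHS = n − k + 1 = 14, slack = 0, bound satisfied, MDS.

Singleton bound: d ≤ n − k + 1.
Here n = 17, k = 4, so n − k + 1 = 14.
Given d = 14, check d ≤ 14: YES.
Slack = (n − k + 1) − d = 0.
The code is MDS (slack = 0).
Description: the claimed parameters are [17, 4, 14]_16; such a code would be MDS (meets Singleton bound).


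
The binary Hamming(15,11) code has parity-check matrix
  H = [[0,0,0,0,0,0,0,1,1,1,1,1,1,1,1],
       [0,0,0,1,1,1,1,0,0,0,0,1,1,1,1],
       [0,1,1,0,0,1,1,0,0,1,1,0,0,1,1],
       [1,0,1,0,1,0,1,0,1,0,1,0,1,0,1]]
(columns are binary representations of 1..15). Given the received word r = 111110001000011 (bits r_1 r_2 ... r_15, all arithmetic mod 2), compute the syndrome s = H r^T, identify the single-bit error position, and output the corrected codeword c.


s = (1, 0, 0, 1)^T, error position = 9, corrected codeword c = 111110000000011

Compute s = H r^T mod 2 one row at a time:
  s_1 = 0 + 1 + 0 + 0 + 0 + 0 + 1 + 1 = 3 ≡ 1 (mod 2).
  s_2 = 1 + 1 + 0 + 0 + 0 + 0 + 1 + 1 = 4 ≡ 0 (mod 2).
  s_3 = 1 + 1 + 0 + 0 + 0 + 0 + 1 + 1 = 4 ≡ 0 (mod 2).
  s_4 = 1 + 1 + 1 + 0 + 1 + 0 + 0 + 1 = 5 ≡ 1 (mod 2).
s = (1, 0, 0, 1)^T — this equals column 9 of H (binary 1001), so error is at position 9.
Correct: flip bit 9 of r = 111110001000011 to get c = 111110000000011.


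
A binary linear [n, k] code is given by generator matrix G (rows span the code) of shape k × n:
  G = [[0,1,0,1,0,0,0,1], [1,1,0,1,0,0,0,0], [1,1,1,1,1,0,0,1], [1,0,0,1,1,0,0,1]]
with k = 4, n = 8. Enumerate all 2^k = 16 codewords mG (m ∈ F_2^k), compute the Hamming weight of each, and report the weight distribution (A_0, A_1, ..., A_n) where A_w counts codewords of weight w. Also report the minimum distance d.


Weight distribution: A_0 = 1, A_2 = 3, A_3 = 8, A_4 = 3, A_6 = 1. Minimum distance d = 2.

Enumerate all 2^4 = 16 messages m ∈ F_2^4.
For each, compute codeword c = mG in F_2^8, then tally its weight.
  m = 0000 → c = 00000000, weight = 0.
  m = 1000 → c = 01010001, weight = 3.
  m = 0100 → c = 11010000, weight = 3.
  m = 1100 → c = 10000001, weight = 2.
  m = 0010 → c = 11111001, weight = 6.
  m = 1010 → c = 10101000, weight = 3.
  m = 0110 → c = 00101001, weight = 3.
  m = 1110 → c = 01111000, weight = 4.
  m = 0001 → c = 10011001, weight = 4.
  m = 1001 → c = 11001000, weight = 3.
  m = 0101 → c = 01001001, weight = 3.
  m = 1101 → c = 00011000, weight = 2.
  m = 0011 → c = 01100000, weight = 2.
  m = 1011 → c = 00110001, weight = 3.
  m = 0111 → c = 10110000, weight = 3.
  m = 1111 → c = 11100001, weight = 4.
Tally weights:
  weight 0: 1 codewords.
  weight 2: 3 codewords.
  weight 3: 8 codewords.
  weight 4: 3 codewords.
  weight 6: 1 codewords.
Minimum distance d = smallest w > 0 with A_w > 0 = 2.
Sanity: Σ A_w = 16 = 2^4 = 16 ✓.


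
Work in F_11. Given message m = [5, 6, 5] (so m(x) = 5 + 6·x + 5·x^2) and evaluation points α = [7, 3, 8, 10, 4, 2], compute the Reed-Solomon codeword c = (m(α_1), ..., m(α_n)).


c = [6, 2, 10, 4, 10, 4]

Message polynomial: m(x) = 5 + 6·x + 5·x^2 (mod 11).
For each evaluation point α_i, compute m(α_i) mod 11:
  α_1 = 7: Horner steps 5 → 8 → 6, so m(7) = 6.
  α_2 = 3: Horner steps 5 → 10 → 2, so m(3) = 2.
  α_3 = 8: Horner steps 5 → 2 → 10, so m(8) = 10.
  α_4 = 10: Horner steps 5 → 1 → 4, so m(10) = 4.
  α_5 = 4: Horner steps 5 → 4 → 10, so m(4) = 10.
  α_6 = 2: Horner steps 5 → 5 → 4, so m(2) = 4.
Codeword c = [6, 2, 10, 4, 10, 4] ∈ F_11^6.


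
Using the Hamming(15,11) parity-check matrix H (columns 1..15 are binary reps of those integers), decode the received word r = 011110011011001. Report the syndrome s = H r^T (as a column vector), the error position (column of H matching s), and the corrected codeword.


s = (1, 0, 0, 1)^T, error position = 9, corrected codeword c = 011110010011001

Compute s = H r^T mod 2 one row at a time:
  s_1 = 1 + 1 + 0 + 1 + 1 + 0 + 0 + 1 = 5 ≡ 1 (mod 2).
  s_2 = 1 + 1 + 0 + 0 + 1 + 0 + 0 + 1 = 4 ≡ 0 (mod 2).
  s_3 = 1 + 1 + 0 + 0 + 0 + 1 + 0 + 1 = 4 ≡ 0 (mod 2).
  s_4 = 0 + 1 + 1 + 0 + 1 + 1 + 0 + 1 = 5 ≡ 1 (mod 2).
s = (1, 0, 0, 1)^T — this equals column 9 of H (binary 1001), so error is at position 9.
Correct: flip bit 9 of r = 011110011011001 to get c = 011110010011001.


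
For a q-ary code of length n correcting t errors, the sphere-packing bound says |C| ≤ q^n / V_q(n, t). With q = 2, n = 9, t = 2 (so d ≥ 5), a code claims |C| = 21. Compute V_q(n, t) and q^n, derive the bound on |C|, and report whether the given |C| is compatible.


V_q(n, t) = 46, q^n = 512, Hamming bound = 11, |C| = 21 > bound (violated).

Step 1: Compute V_q(n, t) = Σ_{j=0}^2 C(n, j) (q−1)^j.
  j = 0: C(9,0)·(1)^0 = 1·1 = 1.
  j = 1: C(9,1)·(1)^1 = 9·1 = 9.
  j = 2: C(9,2)·(1)^2 = 36·1 = 36.
  V_q(n, t) = 1 + 9 + 36 = 46.
Step 2: q^n = 2^9 = 512.
Step 3: Hamming bound ⌊q^n / V_q(n,t)⌋ = ⌊512/46⌋ = 11.
Step 4: Compare |C| = 21 to 11: violated.
The claimed |C| lies above the Hamming bound, so no 2-ary code of length 9 with d ≥ 5 can have 21 codewords.


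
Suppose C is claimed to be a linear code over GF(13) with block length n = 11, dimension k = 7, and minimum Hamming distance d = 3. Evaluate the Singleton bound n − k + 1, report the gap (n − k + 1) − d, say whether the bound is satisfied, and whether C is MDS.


Singleton RHS = n − k + 1 = 5, slack = 2, bound satisfied, not MDS.

Singleton bound: d ≤ n − k + 1.
Here n = 11, k = 7, so n − k + 1 = 5.
Given d = 3, check d ≤ 5: YES.
Slack = (n − k + 1) − d = 2.
The code is NOT MDS (slack = 2 > 0).
Description: the claimed parameters are [11, 7, 3]_13; such a code would be non-MDS.


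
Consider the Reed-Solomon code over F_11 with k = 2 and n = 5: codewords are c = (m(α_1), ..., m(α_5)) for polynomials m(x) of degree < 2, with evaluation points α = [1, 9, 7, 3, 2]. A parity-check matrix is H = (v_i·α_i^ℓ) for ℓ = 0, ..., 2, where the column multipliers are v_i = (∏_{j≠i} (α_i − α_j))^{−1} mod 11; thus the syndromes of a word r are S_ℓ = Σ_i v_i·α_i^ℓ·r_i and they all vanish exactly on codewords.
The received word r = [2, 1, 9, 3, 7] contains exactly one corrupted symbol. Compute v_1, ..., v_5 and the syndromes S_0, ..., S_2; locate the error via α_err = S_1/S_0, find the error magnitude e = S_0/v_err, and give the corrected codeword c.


S = (3, 3, 3), error at position 1, error magnitude e = 2, c = [0, 1, 9, 3, 7].

Step 1: column multipliers v_i = (∏_{j≠i}(α_i − α_j))^{−1} mod 11.
  i = 1 (α = 1): (1−9)(1−7)(1−3)(1−2) = (−8)·(−6)·(−2)·(−1) = 96 ≡ 8, so v_1 = 8^{−1} = 7 (mod 11).
  i = 2 (α = 9): (9−1)(9−7)(9−3)(9−2) = 8·2·6·7 = 672 ≡ 1, so v_2 = 1^{−1} = 1 (mod 11).
  i = 3 (α = 7): (7−1)(7−9)(7−3)(7−2) = 6·(−2)·4·5 = −240 ≡ 2, so v_3 = 2^{−1} = 6 (mod 11).
  i = 4 (α = 3): (3−1)(3−9)(3−7)(3−2) = 2·(−6)·(−4)·1 = 48 ≡ 4, so v_4 = 4^{−1} = 3 (mod 11).
  i = 5 (α = 2): (2−1)(2−9)(2−7)(2−3) = 1·(−7)·(−5)·(−1) = −35 ≡ 9, so v_5 = 9^{−1} = 5 (mod 11).
  v = [7, 1, 6, 3, 5].
Step 2: syndromes of r = [2, 1, 9, 3, 7] (all sums mod 11).
  S_0 = Σ v_i r_i = 7·2 + 1·1 + 6·9 + 3·3 + 5·7 = 113 ≡ 3.
  S_1 = Σ v_i α_i r_i = 7·1·2 + 1·9·1 + 6·7·9 + 3·3·3 + 5·2·7 = 498 ≡ 3.
  α_i^2 mod 11 = [1, 4, 5, 9, 4].
  S_2 = Σ v_i α_i^2 r_i = 7·1·2 + 1·4·1 + 6·5·9 + 3·9·3 + 5·4·7 = 509 ≡ 3.
  S = (3, 3, 3) ≠ 0, so r is not a codeword (an error is present).
Step 3: locate the error. For a single error e at position i, S_ℓ = v_i·e·α_i^ℓ, so α_err = S_1/S_0.
  S_0^{−1} = 3^{−1} = 4 (mod 11), so α_err = 3·4 = 12 ≡ 1 = α_1. Error position i = 1.
  Consistency check: S_2/S_1 = 3·4 = 12 ≡ 1 = α_err ✓ (single-error assumption holds).
Step 4: error magnitude e = S_0/v_1 = S_0·∏_{j≠1}(α_1 − α_j) = 3·8 = 24 ≡ 2 (mod 11).
Step 5: correct position 1: c_1 = r_1 − e = 2 − 2 ≡ 0 (mod 11). Hence c = [0, 1, 9, 3, 7].
  Check: interpolating c through the α_i gives m(x) = 4 + 7·x (degree < 2) with m(α_i) = c_i for every i, so c is indeed a codeword.


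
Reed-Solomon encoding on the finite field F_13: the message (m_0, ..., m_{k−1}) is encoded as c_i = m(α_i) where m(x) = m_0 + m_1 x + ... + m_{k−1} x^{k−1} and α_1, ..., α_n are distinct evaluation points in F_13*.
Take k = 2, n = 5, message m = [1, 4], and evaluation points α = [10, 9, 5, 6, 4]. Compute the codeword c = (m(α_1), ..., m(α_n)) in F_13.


c = [2, 11, 8, 12, 4]

Message polynomial: m(x) = 1 + 4·x (mod 13).
For each evaluation point α_i, compute m(α_i) mod 13:
  α_1 = 10: Horner steps 4 → 2, so m(10) = 2.
  α_2 = 9: Horner steps 4 → 11, so m(9) = 11.
  α_3 = 5: Horner steps 4 → 8, so m(5) = 8.
  α_4 = 6: Horner steps 4 → 12, so m(6) = 12.
  α_5 = 4: Horner steps 4 → 4, so m(4) = 4.
Codeword c = [2, 11, 8, 12, 4] ∈ F_13^5.


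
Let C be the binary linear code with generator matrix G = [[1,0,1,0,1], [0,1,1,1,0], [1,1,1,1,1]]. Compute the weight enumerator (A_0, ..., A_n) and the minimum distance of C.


Weight distribution: A_0 = 1, A_1 = 1, A_2 = 2, A_3 = 2, A_4 = 1, A_5 = 1. Minimum distance d = 1.

Enumerate all 2^3 = 8 messages m ∈ F_2^3.
For each, compute codeword c = mG in F_2^5, then tally its weight.
  m = 000 → c = 00000, weight = 0.
  m = 100 → c = 10101, weight = 3.
  m = 010 → c = 01110, weight = 3.
  m = 110 → c = 11011, weight = 4.
  m = 001 → c = 11111, weight = 5.
  m = 101 → c = 01010, weight = 2.
  m = 011 → c = 10001, weight = 2.
  m = 111 → c = 00100, weight = 1.
Tally weights:
  weight 0: 1 codewords.
  weight 1: 1 codewords.
  weight 2: 2 codewords.
  weight 3: 2 codewords.
  weight 4: 1 codewords.
  weight 5: 1 codewords.
Minimum distance d = smallest w > 0 with A_w > 0 = 1.
Sanity: Σ A_w = 8 = 2^3 = 8 ✓.


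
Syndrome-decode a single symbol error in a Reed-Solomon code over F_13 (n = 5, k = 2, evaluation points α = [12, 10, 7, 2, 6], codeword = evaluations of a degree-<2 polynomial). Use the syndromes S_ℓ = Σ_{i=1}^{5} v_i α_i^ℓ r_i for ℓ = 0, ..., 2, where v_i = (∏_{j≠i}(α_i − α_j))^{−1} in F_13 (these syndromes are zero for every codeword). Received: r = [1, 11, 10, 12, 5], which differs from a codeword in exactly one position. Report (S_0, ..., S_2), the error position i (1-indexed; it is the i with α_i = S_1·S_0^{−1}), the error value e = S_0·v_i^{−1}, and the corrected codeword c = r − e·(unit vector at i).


S = (1, 7, 10), error at position 3, error magnitude e = 10, c = [1, 11, 0, 12, 5].

Step 1: column multipliers v_i = (∏_{j≠i}(α_i − α_j))^{−1} mod 13.
  i = 1 (α = 12): (12−10)(12−7)(12−2)(12−6) = 2·5·10·6 = 600 ≡ 2, so v_1 = 2^{−1} = 7 (mod 13).
  i = 2 (α = 10): (10−12)(10−7)(10−2)(10−6) = (−2)·3·8·4 = −192 ≡ 3, so v_2 = 3^{−1} = 9 (mod 13).
  i = 3 (α = 7): (7−12)(7−10)(7−2)(7−6) = (−5)·(−3)·5·1 = 75 ≡ 10, so v_3 = 10^{−1} = 4 (mod 13).
  i = 4 (α = 2): (2−12)(2−10)(2−7)(2−6) = (−10)·(−8)·(−5)·(−4) = 1600 ≡ 1, so v_4 = 1^{−1} = 1 (mod 13).
  i = 5 (α = 6): (6−12)(6−10)(6−7)(6−2) = (−6)·(−4)·(−1)·4 = −96 ≡ 8, so v_5 = 8^{−1} = 5 (mod 13).
  v = [7, 9, 4, 1, 5].
Step 2: syndromes of r = [1, 11, 10, 12, 5] (all sums mod 13).
  S_0 = Σ v_i r_i = 7·1 + 9·11 + 4·10 + 1·12 + 5·5 = 183 ≡ 1.
  S_1 = Σ v_i α_i r_i = 7·12·1 + 9·10·11 + 4·7·10 + 1·2·12 + 5·6·5 = 1528 ≡ 7.
  α_i^2 mod 13 = [1, 9, 10, 4, 10].
  S_2 = Σ v_i α_i^2 r_i = 7·1·1 + 9·9·11 + 4·10·10 + 1·4·12 + 5·10·5 = 1596 ≡ 10.
  S = (1, 7, 10) ≠ 0, so r is not a codeword (an error is present).
Step 3: locate the error. For a single error e at position i, S_ℓ = v_i·e·α_i^ℓ, so α_err = S_1/S_0.
  S_0^{−1} = 1^{−1} = 1 (mod 13), so α_err = 7·1 = 7 ≡ 7 = α_3. Error position i = 3.
  Consistency check: S_2/S_1 = 10·2 = 20 ≡ 7 = α_err ✓ (single-error assumption holds).
Step 4: error magnitude e = S_0/v_3 = S_0·∏_{j≠3}(α_3 − α_j) = 1·10 = 10 ≡ 10 (mod 13).
Step 5: correct position 3: c_3 = r_3 − e = 10 − 10 ≡ 0 (mod 13). Hence c = [1, 11, 0, 12, 5].
  Check: interpolating c through the α_i gives m(x) = 9 + 8·x (degree < 2) with m(α_i) = c_i for every i, so c is indeed a codeword.


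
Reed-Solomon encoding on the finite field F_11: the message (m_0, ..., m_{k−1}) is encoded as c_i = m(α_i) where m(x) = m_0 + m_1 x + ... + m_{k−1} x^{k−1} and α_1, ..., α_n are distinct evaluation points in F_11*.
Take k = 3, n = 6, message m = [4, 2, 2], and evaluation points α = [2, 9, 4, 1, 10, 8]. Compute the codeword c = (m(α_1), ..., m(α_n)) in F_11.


c = [5, 8, 0, 8, 4, 5]

Message polynomial: m(x) = 4 + 2·x + 2·x^2 (mod 11).
For each evaluation point α_i, compute m(α_i) mod 11:
  α_1 = 2: Horner steps 2 → 6 → 5, so m(2) = 5.
  α_2 = 9: Horner steps 2 → 9 → 8, so m(9) = 8.
  α_3 = 4: Horner steps 2 → 10 → 0, so m(4) = 0.
  α_4 = 1: Horner steps 2 → 4 → 8, so m(1) = 8.
  α_5 = 10: Horner steps 2 → 0 → 4, so m(10) = 4.
  α_6 = 8: Horner steps 2 → 7 → 5, so m(8) = 5.
Codeword c = [5, 8, 0, 8, 4, 5] ∈ F_11^6.


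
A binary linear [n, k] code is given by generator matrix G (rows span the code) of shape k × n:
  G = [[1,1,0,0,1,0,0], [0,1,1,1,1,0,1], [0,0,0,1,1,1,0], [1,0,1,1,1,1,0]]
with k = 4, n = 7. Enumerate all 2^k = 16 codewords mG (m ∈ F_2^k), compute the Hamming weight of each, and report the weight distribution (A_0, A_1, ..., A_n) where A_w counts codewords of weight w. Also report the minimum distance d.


Weight distribution: A_0 = 1, A_2 = 2, A_3 = 4, A_4 = 5, A_5 = 4. Minimum distance d = 2.

Enumerate all 2^4 = 16 messages m ∈ F_2^4.
For each, compute codeword c = mG in F_2^7, then tally its weight.
  m = 0000 → c = 0000000, weight = 0.
  m = 1000 → c = 1100100, weight = 3.
  m = 0100 → c = 0111101, weight = 5.
  m = 1100 → c = 1011001, weight = 4.
  m = 0010 → c = 0001110, weight = 3.
  m = 1010 → c = 1101010, weight = 4.
  m = 0110 → c = 0110011, weight = 4.
  m = 1110 → c = 1010111, weight = 5.
  m = 0001 → c = 1011110, weight = 5.
  m = 1001 → c = 0111010, weight = 4.
  m = 0101 → c = 1100011, weight = 4.
  m = 1101 → c = 0000111, weight = 3.
  m = 0011 → c = 1010000, weight = 2.
  m = 1011 → c = 0110100, weight = 3.
  m = 0111 → c = 1101101, weight = 5.
  m = 1111 → c = 0001001, weight = 2.
Tally weights:
  weight 0: 1 codewords.
  weight 2: 2 codewords.
  weight 3: 4 codewords.
  weight 4: 5 codewords.
  weight 5: 4 codewords.
Minimum distance d = smallest w > 0 with A_w > 0 = 2.
Sanity: Σ A_w = 16 = 2^4 = 16 ✓.


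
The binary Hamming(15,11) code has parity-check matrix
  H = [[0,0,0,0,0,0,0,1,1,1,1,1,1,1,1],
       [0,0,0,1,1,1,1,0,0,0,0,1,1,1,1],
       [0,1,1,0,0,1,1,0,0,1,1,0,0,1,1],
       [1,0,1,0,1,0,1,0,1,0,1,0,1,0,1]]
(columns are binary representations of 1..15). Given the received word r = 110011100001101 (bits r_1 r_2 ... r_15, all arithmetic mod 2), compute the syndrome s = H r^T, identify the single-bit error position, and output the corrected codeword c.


s = (1, 0, 0, 1)^T, error position = 9, corrected codeword c = 110011101001101

Compute s = H r^T mod 2 one row at a time:
  s_1 = 0 + 0 + 0 + 0 + 1 + 1 + 0 + 1 = 3 ≡ 1 (mod 2).
  s_2 = 0 + 1 + 1 + 1 + 1 + 1 + 0 + 1 = 6 ≡ 0 (mod 2).
  s_3 = 1 + 0 + 1 + 1 + 0 + 0 + 0 + 1 = 4 ≡ 0 (mod 2).
  s_4 = 1 + 0 + 1 + 1 + 0 + 0 + 1 + 1 = 5 ≡ 1 (mod 2).
s = (1, 0, 0, 1)^T — this equals column 9 of H (binary 1001), so error is at position 9.
Correct: flip bit 9 of r = 110011100001101 to get c = 110011101001101.


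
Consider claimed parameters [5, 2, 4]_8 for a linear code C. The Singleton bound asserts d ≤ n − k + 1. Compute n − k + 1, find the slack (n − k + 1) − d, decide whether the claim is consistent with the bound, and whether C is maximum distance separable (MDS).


Singleton RHS = n − k + 1 = 4, slack = 0, bound satisfied, MDS.

Singleton bound: d ≤ n − k + 1.
Here n = 5, k = 2, so n − k + 1 = 4.
Given d = 4, check d ≤ 4: YES.
Slack = (n − k + 1) − d = 0.
The code is MDS (slack = 0).
Description: the claimed parameters are [5, 2, 4]_8; such a code would be MDS (meets Singleton bound).


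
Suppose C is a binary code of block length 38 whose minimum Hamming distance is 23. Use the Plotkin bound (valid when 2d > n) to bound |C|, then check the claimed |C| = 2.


Plotkin bound M ≤ 4; given |C| = 2 ≤ bound (satisfied).

Check applicability: 2d = 46, n = 38.
2d − n = 8 > 0, so Plotkin applies.
Compute d/(2d−n) = 23/8 ≈ 2.8750.
⌊d/(2d−n)⌋ = 2.
Plotkin bound: M ≤ 2·2 = 4.
Given |C| = 2, check: satisfied.
This |C| is below the Plotkin bound.


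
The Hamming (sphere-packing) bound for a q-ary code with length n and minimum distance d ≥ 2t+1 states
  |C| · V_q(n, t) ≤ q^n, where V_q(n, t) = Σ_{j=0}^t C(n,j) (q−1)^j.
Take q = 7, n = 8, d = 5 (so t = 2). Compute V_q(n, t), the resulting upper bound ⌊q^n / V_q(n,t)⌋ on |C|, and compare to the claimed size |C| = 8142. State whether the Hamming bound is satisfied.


V_q(n, t) = 1057, q^n = 5764801, Hamming bound = 5453, |C| = 8142 > bound (violated).

Step 1: Compute V_q(n, t) = Σ_{j=0}^2 C(n, j) (q−1)^j.
  j = 0: C(8,0)·(6)^0 = 1·1 = 1.
  j = 1: C(8,1)·(6)^1 = 8·6 = 48.
  j = 2: C(8,2)·(6)^2 = 28·36 = 1008.
  V_q(n, t) = 1 + 48 + 1008 = 1057.
Step 2: q^n = 7^8 = 5764801.
Step 3: Hamming bound ⌊q^n / V_q(n,t)⌋ = ⌊5764801/1057⌋ = 5453.
Step 4: Compare |C| = 8142 to 5453: violated.
The claimed |C| lies above the Hamming bound, so no 7-ary code of length 8 with d ≥ 5 can have 8142 codewords.


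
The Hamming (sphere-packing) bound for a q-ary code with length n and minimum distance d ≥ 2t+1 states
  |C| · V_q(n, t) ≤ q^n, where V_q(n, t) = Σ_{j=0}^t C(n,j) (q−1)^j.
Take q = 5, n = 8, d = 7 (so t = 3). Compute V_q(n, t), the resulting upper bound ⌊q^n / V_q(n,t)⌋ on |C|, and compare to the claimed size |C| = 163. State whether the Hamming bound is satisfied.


V_q(n, t) = 4065, q^n = 390625, Hamming bound = 96, |C| = 163 > bound (violated).

Step 1: Compute V_q(n, t) = Σ_{j=0}^3 C(n, j) (q−1)^j.
  j = 0: C(8,0)·(4)^0 = 1·1 = 1.
  j = 1: C(8,1)·(4)^1 = 8·4 = 32.
  j = 2: C(8,2)·(4)^2 = 28·16 = 448.
  j = 3: C(8,3)·(4)^3 = 56·64 = 3584.
  V_q(n, t) = 1 + 32 + 448 + 3584 = 4065.
Step 2: q^n = 5^8 = 390625.
Step 3: Hamming bound ⌊q^n / V_q(n,t)⌋ = ⌊390625/4065⌋ = 96.
Step 4: Compare |C| = 163 to 96: violated.
The claimed |C| lies above the Hamming bound, so no 5-ary code of length 8 with d ≥ 7 can have 163 codewords.


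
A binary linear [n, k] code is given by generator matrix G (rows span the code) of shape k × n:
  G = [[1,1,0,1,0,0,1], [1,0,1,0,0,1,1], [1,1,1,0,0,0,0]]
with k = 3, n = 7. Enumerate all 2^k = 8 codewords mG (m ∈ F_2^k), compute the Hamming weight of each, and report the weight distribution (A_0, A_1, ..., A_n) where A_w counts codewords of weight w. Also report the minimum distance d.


Weight distribution: A_0 = 1, A_3 = 4, A_4 = 3. Minimum distance d = 3.

Enumerate all 2^3 = 8 messages m ∈ F_2^3.
For each, compute codeword c = mG in F_2^7, then tally its weight.
  m = 000 → c = 0000000, weight = 0.
  m = 100 → c = 1101001, weight = 4.
  m = 010 → c = 1010011, weight = 4.
  m = 110 → c = 0111010, weight = 4.
  m = 001 → c = 1110000, weight = 3.
  m = 101 → c = 0011001, weight = 3.
  m = 011 → c = 0100011, weight = 3.
  m = 111 → c = 1001010, weight = 3.
Tally weights:
  weight 0: 1 codewords.
  weight 3: 4 codewords.
  weight 4: 3 codewords.
Minimum distance d = smallest w > 0 with A_w > 0 = 3.
Sanity: Σ A_w = 8 = 2^3 = 8 ✓.


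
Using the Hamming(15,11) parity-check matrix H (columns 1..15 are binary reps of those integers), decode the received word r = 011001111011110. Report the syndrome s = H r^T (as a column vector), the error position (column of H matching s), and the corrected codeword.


s = (0, 1, 0, 1)^T, error position = 5, corrected codeword c = 011011111011110

Compute s = H r^T mod 2 one row at a time:
  s_1 = 1 + 1 + 0 + 1 + 1 + 1 + 1 + 0 = 6 ≡ 0 (mod 2).
  s_2 = 0 + 0 + 1 + 1 + 1 + 1 + 1 + 0 = 5 ≡ 1 (mod 2).
  s_3 = 1 + 1 + 1 + 1 + 0 + 1 + 1 + 0 = 6 ≡ 0 (mod 2).
  s_4 = 0 + 1 + 0 + 1 + 1 + 1 + 1 + 0 = 5 ≡ 1 (mod 2).
s = (0, 1, 0, 1)^T — this equals column 5 of H (binary 0101), so error is at position 5.
Correct: flip bit 5 of r = 011001111011110 to get c = 011011111011110.


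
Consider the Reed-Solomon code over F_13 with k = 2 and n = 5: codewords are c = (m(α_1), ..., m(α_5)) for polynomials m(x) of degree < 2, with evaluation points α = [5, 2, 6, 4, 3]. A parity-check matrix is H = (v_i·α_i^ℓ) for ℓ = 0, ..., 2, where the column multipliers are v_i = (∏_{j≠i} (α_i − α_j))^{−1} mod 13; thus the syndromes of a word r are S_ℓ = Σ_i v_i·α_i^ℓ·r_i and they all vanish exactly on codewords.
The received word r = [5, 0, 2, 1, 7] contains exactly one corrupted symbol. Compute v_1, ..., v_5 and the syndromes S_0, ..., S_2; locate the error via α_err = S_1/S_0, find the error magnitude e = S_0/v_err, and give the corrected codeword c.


S = (7, 9, 6), error at position 1, error magnitude e = 10, c = [8, 0, 2, 1, 7].

Step 1: column multipliers v_i = (∏_{j≠i}(α_i − α_j))^{−1} mod 13.
  i = 1 (α = 5): (5−2)(5−6)(5−4)(5−3) = 3·(−1)·1·2 = −6 ≡ 7, so v_1 = 7^{−1} = 2 (mod 13).
  i = 2 (α = 2): (2−5)(2−6)(2−4)(2−3) = (−3)·(−4)·(−2)·(−1) = 24 ≡ 11, so v_2 = 11^{−1} = 6 (mod 13).
  i = 3 (α = 6): (6−5)(6−2)(6−4)(6−3) = 1·4·2·3 = 24 ≡ 11, so v_3 = 11^{−1} = 6 (mod 13).
  i = 4 (α = 4): (4−5)(4−2)(4−6)(4−3) = (−1)·2·(−2)·1 = 4 ≡ 4, so v_4 = 4^{−1} = 10 (mod 13).
  i = 5 (α = 3): (3−5)(3−2)(3−6)(3−4) = (−2)·1·(−3)·(−1) = −6 ≡ 7, so v_5 = 7^{−1} = 2 (mod 13).
  v = [2, 6, 6, 10, 2].
Step 2: syndromes of r = [5, 0, 2, 1, 7] (all sums mod 13).
  S_0 = Σ v_i r_i = 2·5 + 6·0 + 6·2 + 10·1 + 2·7 = 46 ≡ 7.
  S_1 = Σ v_i α_i r_i = 2·5·5 + 6·2·0 + 6·6·2 + 10·4·1 + 2·3·7 = 204 ≡ 9.
  α_i^2 mod 13 = [12, 4, 10, 3, 9].
  S_2 = Σ v_i α_i^2 r_i = 2·12·5 + 6·4·0 + 6·10·2 + 10·3·1 + 2·9·7 = 396 ≡ 6.
  S = (7, 9, 6) ≠ 0, so r is not a codeword (an error is present).
Step 3: locate the error. For a single error e at position i, S_ℓ = v_i·e·α_i^ℓ, so α_err = S_1/S_0.
  S_0^{−1} = 7^{−1} = 2 (mod 13), so α_err = 9·2 = 18 ≡ 5 = α_1. Error position i = 1.
  Consistency check: S_2/S_1 = 6·3 = 18 ≡ 5 = α_err ✓ (single-error assumption holds).
Step 4: error magnitude e = S_0/v_1 = S_0·∏_{j≠1}(α_1 − α_j) = 7·7 = 49 ≡ 10 (mod 13).
Step 5: correct position 1: c_1 = r_1 − e = 5 − 10 ≡ 8 (mod 13). Hence c = [8, 0, 2, 1, 7].
  Check: interpolating c through the α_i gives m(x) = 12 + 7·x (degree < 2) with m(α_i) = c_i for every i, so c is indeed a codeword.


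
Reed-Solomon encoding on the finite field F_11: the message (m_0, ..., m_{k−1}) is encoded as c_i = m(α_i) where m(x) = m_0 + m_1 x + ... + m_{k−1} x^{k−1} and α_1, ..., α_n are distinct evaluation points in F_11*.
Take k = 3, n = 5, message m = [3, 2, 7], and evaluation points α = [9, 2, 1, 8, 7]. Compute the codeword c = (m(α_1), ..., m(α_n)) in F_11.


c = [5, 2, 1, 5, 8]

Message polynomial: m(x) = 3 + 2·x + 7·x^2 (mod 11).
For each evaluation point α_i, compute m(α_i) mod 11:
  α_1 = 9: Horner steps 7 → 10 → 5, so m(9) = 5.
  α_2 = 2: Horner steps 7 → 5 → 2, so m(2) = 2.
  α_3 = 1: Horner steps 7 → 9 → 1, so m(1) = 1.
  α_4 = 8: Horner steps 7 → 3 → 5, so m(8) = 5.
  α_5 = 7: Horner steps 7 → 7 → 8, so m(7) = 8.
Codeword c = [5, 2, 1, 5, 8] ∈ F_11^5.
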